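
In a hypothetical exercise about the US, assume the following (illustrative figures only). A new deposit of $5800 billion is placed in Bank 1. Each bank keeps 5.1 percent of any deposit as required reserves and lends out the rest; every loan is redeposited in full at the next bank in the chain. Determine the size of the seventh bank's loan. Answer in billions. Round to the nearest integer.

$4021 billion

Each bank lends a fraction (1 − rr) = 0.9490 of the deposit it receives, so Bank 7 receives 5800·0.9490^6 and lends 5800·0.9490^7 ≈ 4020.6057 billion.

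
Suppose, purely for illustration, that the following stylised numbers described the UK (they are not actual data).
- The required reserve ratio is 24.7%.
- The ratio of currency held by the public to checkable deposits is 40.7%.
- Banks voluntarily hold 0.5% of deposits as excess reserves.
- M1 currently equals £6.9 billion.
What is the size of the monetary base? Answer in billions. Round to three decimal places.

£3.232 billion

The money multiplier is m = (1 + c) / (rr + e + c) = (1 + 0.407) / (0.247 + 0.005 + 0.407) ≈ 2.13505.
MB = M / m = 6.9 / 2.13505 ≈ 3.2318 billion.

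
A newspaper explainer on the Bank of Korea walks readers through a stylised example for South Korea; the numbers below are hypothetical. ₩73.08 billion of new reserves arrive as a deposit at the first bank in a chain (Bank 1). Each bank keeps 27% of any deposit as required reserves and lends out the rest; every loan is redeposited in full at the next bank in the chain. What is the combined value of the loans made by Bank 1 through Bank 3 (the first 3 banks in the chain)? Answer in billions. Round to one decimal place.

₩120.7 billion

Bank i lends (1 − rr)^i of the original deposit: Bank 1 lends 73.08·0.7300 = 53.3484, Bank 2 lends 73.08·0.7300² ≈ 38.9443, and so on.
Summing a geometric series: total = 73.08·[0.7300·(1 − 0.7300^3) / (1 − 0.7300)] ≈ 120.7221 billion.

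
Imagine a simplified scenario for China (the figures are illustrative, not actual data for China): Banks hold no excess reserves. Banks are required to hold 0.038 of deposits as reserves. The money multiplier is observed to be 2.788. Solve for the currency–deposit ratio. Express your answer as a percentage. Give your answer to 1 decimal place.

Using m = 2.788. From m = (1 + c)/(c + rr + e), rearranging gives 1 + c = m·(c + rr + e), so c·(1 − m) = m·(rr + e) − 1.
Hence c = [m·(rr + e) − 1]/(1 − m) = [2.788 × (0.038 + 0) − 1] / (1 − 2.788) ≈ 0.500031.

50.0%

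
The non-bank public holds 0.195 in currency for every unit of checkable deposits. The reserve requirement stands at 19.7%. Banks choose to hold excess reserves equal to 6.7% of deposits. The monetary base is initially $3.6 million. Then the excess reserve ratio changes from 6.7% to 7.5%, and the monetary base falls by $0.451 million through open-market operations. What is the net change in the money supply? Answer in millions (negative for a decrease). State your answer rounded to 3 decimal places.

-1.315 million

Before: m₁ = (1 + 0.195) / (0.197 + 0.067 + 0.195) ≈ 2.60349, MB₁ = 3.6, so M₁ = 2.60349 × 3.6 ≈ 9.3726 million.
After: m₂ = (1 + 0.195) / (0.197 + 0.075 + 0.195) ≈ 2.55889, MB₂ = 3.6 − 0.451 = 3.149, so M₂ = 2.55889 × 3.149 ≈ 8.0579 million.
ΔM = M₂ − M₁ = 8.0579 − 9.3726 = -1.3147 million.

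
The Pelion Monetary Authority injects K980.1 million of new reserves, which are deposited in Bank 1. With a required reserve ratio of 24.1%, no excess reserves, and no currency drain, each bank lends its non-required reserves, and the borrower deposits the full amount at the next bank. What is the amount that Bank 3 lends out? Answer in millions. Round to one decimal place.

Each bank lends a fraction (1 − rr) = 0.7590 of the deposit it receives, so Bank 3 receives 980.1·0.7590^2 and lends 980.1·0.7590^3 ≈ 428.5443 million.

K428.5 million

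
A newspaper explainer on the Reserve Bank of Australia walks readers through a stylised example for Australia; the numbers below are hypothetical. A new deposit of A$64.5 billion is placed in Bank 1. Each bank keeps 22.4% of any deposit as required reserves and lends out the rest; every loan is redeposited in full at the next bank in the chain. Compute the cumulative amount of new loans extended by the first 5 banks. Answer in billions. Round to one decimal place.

Bank i lends (1 − rr)^i of the original deposit: Bank 1 lends 64.5·0.7760 = 50.0520, Bank 2 lends 64.5·0.7760² ≈ 38.8404, and so on.
Summing a geometric series: total = 64.5·[0.7760·(1 − 0.7760^5) / (1 − 0.7760)] ≈ 160.5708 billion.

A$160.6 billion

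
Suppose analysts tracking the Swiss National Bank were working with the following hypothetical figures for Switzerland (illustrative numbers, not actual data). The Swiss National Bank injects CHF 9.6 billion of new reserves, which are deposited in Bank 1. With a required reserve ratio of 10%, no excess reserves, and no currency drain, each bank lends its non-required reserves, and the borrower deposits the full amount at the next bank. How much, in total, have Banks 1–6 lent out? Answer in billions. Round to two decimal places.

Bank i lends (1 − rr)^i of the original deposit: Bank 1 lends 9.6·0.9000 = 8.6400, Bank 2 lends 9.6·0.9000² = 7.7760, and so on.
Summing a geometric series: total = 9.6·[0.9000·(1 − 0.9000^6) / (1 − 0.9000)] ≈ 40.4835 billion.

CHF 40.48 billion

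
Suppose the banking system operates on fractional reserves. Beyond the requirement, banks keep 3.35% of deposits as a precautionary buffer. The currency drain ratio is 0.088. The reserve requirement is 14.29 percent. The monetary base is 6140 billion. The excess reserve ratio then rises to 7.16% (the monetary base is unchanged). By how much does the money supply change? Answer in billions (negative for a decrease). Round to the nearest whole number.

Initially m₁ = (1 + 0.088) / (0.1429 + 0.0335 + 0.088) ≈ 4.11498, so M₁ = 4.11498 × 6140 = 25265.9772 billion.
After the change m₂ = (1 + 0.088) / (0.1429 + 0.0716 + 0.088) ≈ 3.59669, so M₂ = 3.59669 × 6140 = 22083.6766 billion.
ΔM = M₂ − M₁ = 22083.6766 − 25265.9772 = -3182.3006 billion.

-3182 billion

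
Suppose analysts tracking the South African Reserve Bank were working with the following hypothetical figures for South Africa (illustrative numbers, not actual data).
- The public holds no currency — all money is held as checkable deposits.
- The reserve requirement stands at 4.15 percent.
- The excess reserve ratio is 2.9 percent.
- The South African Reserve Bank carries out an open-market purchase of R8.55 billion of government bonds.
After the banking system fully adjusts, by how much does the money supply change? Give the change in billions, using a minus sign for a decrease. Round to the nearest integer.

R121 billion

The money multiplier is m = 1 / (rr + e) = 1 / (0.0415 + 0.029) ≈ 14.1844.
The purchase adds 8.55 billion of base, so ΔM = m × ΔMB = 14.1844 × (+8.55) ≈ 121.2766 billion.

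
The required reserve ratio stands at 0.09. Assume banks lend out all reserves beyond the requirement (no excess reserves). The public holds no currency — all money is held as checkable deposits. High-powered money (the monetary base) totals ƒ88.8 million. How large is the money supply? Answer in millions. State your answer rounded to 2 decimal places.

With no currency drain or excess reserves, the money multiplier is m = 1/rr = 1/0.09 ≈ 11.11111.
Money supply M = m × MB = 11.11111 × 88.8 ≈ 986.6666 million.

ƒ986.67 million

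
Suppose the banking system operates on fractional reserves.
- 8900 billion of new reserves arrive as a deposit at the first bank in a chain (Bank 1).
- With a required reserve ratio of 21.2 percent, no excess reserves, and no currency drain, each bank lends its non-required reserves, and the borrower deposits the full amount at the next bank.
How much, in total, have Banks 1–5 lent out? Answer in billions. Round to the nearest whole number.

Bank i lends (1 − rr)^i of the original deposit: Bank 1 lends 8900·0.7880 = 7013.2000, Bank 2 lends 8900·0.7880² = 5526.4016, and so on.
Summing a geometric series: total = 8900·[0.7880·(1 − 0.7880^5) / (1 − 0.7880)] ≈ 23030.0817 billion.

23030 billion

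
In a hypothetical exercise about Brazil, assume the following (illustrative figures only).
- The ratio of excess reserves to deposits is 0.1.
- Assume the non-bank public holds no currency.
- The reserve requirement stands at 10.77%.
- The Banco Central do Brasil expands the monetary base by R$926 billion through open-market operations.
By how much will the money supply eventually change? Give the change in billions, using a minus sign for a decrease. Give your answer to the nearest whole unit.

The money multiplier is m = 1 / (rr + e) = 1 / (0.1077 + 0.1) ≈ 4.8146.
The purchase adds 926 billion of base, so ΔM = m × ΔMB = 4.8146 × (+926) = 4458.3196 billion.

R$4458 billion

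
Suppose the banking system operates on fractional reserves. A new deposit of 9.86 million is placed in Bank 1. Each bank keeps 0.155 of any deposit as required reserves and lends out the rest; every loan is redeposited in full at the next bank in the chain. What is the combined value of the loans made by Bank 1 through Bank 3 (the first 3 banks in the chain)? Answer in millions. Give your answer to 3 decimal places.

21.321 million

Bank i lends (1 − rr)^i of the original deposit: Bank 1 lends 9.86·0.8450 = 8.3317, Bank 2 lends 9.86·0.8450² ≈ 7.0403, and so on.
Summing a geometric series: total = 9.86·[0.8450·(1 − 0.8450^3) / (1 − 0.8450)] ≈ 21.3210 million.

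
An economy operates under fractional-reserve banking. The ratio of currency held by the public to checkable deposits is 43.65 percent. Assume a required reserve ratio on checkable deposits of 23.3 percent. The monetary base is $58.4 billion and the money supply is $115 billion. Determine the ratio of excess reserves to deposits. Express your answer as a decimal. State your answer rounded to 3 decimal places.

Using m = M/MB = 115/58.4 ≈ 1.969178. Since m = (1 + c)/(c + rr + e), the denominator satisfies c + rr + e = (1 + c)/m = (1 + 0.4365) / 1.969178 ≈ 0.729492.
With c = 0.4365 and rr = 0.233, the ratio of excess reserves to deposits is 0.729492 − 0.4365 − 0.233 = 0.059992.

0.060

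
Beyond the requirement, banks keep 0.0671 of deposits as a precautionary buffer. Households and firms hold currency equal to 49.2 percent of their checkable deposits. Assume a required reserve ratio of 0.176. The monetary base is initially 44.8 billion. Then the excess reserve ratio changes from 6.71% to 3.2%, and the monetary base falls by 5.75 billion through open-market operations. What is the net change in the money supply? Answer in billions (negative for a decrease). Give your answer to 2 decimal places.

Before: m₁ = (1 + 0.492) / (0.176 + 0.0671 + 0.492) ≈ 2.02966, MB₁ = 44.8, so M₁ = 2.02966 × 44.8 ≈ 90.9288 billion.
After: m₂ = (1 + 0.492) / (0.176 + 0.032 + 0.492) ≈ 2.13143, MB₂ = 44.8 − 5.75 = 39.05, so M₂ = 2.13143 × 39.05 ≈ 83.2323 billion.
ΔM = M₂ − M₁ = 83.2323 − 90.9288 = -7.6965 billion.

-7.70 billion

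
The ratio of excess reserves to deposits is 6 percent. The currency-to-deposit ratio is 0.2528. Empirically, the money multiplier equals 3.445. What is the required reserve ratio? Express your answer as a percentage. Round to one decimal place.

Using m = 3.445. Since m = (1 + c)/(c + rr + e), the denominator satisfies c + rr + e = (1 + c)/m = (1 + 0.2528) / 3.445 ≈ 0.363657.
With c = 0.2528 and e = 0.06, the required reserve ratio is 0.363657 − 0.2528 − 0.06 = 0.050857.

5.1%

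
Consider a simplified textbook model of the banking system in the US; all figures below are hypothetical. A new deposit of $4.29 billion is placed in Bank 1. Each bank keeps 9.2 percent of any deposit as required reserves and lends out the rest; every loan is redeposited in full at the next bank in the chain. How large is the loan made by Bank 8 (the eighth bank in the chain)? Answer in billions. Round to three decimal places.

$1.982 billion

Each bank lends a fraction (1 − rr) = 0.9080 of the deposit it receives, so Bank 8 receives 4.29·0.9080^7 and lends 4.29·0.9080^8 ≈ 1.9822 billion.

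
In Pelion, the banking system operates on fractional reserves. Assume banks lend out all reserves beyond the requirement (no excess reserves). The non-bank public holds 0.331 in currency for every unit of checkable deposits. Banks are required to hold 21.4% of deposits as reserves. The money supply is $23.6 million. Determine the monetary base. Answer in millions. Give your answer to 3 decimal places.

$9.663 million

The money multiplier is m = (1 + c) / (rr + c) = (1 + 0.331) / (0.214 + 0.331) ≈ 2.442202.
MB = M / m = 23.6 / 2.442202 ≈ 9.6634 million.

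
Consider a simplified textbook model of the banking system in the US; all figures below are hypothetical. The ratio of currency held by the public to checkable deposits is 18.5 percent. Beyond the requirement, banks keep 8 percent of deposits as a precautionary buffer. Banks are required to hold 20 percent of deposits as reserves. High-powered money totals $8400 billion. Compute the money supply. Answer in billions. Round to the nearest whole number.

$21406 billion

The money multiplier is m = (1 + c) / (rr + e + c) = (1 + 0.185) / (0.2 + 0.08 + 0.185) ≈ 2.54839.
So M = m × MB = 2.54839 × 8400 = 21406.476 billion.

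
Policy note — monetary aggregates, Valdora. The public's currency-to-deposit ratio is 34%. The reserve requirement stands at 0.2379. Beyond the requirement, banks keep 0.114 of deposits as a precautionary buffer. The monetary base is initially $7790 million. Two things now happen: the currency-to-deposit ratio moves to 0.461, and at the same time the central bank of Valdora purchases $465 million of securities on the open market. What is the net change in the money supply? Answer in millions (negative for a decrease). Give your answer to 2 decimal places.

Before: m₁ = (1 + 0.34) / (0.2379 + 0.114 + 0.34) ≈ 1.9366961, MB₁ = 7790, so M₁ = 1.9366961 × 7790 ≈ 15086.8626 million.
After: m₂ = (1 + 0.461) / (0.2379 + 0.114 + 0.461) ≈ 1.7972690, MB₂ = 7790 + 465 = 8255, so M₂ = 1.7972690 × 8255 ≈ 14836.4556 million.
ΔM = M₂ − M₁ = 14836.4556 − 15086.8626 = -250.407 million.

-250.41 million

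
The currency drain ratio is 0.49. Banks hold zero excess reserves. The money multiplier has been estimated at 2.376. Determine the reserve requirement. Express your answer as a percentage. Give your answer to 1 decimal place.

Using m = 2.376. Since m = (1 + c)/(c + rr + e), the denominator satisfies c + rr + e = (1 + c)/m = (1 + 0.49) / 2.376 ≈ 0.627104.
With c = 0.49 and e = 0, the reserve requirement is 0.627104 − 0.49 − 0 = 0.137104.

13.7%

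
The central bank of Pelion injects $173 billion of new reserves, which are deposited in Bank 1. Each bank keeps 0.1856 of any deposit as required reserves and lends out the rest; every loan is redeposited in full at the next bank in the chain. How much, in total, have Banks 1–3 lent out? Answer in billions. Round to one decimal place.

Bank i lends (1 − rr)^i of the original deposit: Bank 1 lends 173·0.8144 = 140.8912, Bank 2 lends 173·0.8144² ≈ 114.7418, and so on.
Summing a geometric series: total = 173·[0.8144·(1 − 0.8144^3) / (1 − 0.8144)] ≈ 349.0787 billion.

$349.1 billion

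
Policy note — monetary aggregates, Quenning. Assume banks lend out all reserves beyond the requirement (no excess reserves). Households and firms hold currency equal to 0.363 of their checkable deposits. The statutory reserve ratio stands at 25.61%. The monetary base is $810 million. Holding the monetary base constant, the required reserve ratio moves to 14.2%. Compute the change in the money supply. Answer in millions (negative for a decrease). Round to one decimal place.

Initially m₁ = (1 + 0.363) / (0.2561 + 0.363) ≈ 2.20158, so M₁ = 2.20158 × 810 = 1783.2798 million.
After the change m₂ = (1 + 0.363) / (0.142 + 0.363) ≈ 2.69901, so M₂ = 2.69901 × 810 = 2186.1981 million.
ΔM = M₂ − M₁ = 2186.1981 − 1783.2798 = 402.9183 million.

$402.9 million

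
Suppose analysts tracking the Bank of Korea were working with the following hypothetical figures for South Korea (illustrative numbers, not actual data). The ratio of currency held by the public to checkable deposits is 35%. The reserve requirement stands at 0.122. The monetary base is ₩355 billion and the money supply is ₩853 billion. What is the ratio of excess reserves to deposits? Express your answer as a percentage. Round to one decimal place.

Using m = M/MB = 853/355 ≈ 2.402817. Since m = (1 + c)/(c + rr + e), the denominator satisfies c + rr + e = (1 + c)/m = (1 + 0.35) / 2.402817 ≈ 0.561841.
With c = 0.35 and rr = 0.122, the ratio of excess reserves to deposits is 0.561841 − 0.35 − 0.122 = 0.089841.

9.0%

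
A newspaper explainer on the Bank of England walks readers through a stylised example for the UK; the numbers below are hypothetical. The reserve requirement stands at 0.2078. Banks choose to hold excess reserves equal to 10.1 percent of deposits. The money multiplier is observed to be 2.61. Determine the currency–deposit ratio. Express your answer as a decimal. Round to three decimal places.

Using m = 2.61. From m = (1 + c)/(c + rr + e), rearranging gives 1 + c = m·(c + rr + e), so c·(1 − m) = m·(rr + e) − 1.
Hence c = [m·(rr + e) − 1]/(1 − m) = [2.61 × (0.2078 + 0.101) − 1] / (1 − 2.61) ≈ 0.120517.

0.121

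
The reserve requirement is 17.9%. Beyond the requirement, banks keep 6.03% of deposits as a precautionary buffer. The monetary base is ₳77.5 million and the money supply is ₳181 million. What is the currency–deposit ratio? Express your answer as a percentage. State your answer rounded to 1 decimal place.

Using m = M/MB = 181/77.5 ≈ 2.335484. From m = (1 + c)/(c + rr + e), rearranging gives 1 + c = m·(c + rr + e), so c·(1 − m) = m·(rr + e) − 1.
Hence c = [m·(rr + e) − 1]/(1 − m) = [2.335484 × (0.179 + 0.0603) − 1] / (1 − 2.335484) ≈ 0.330306.

33.0%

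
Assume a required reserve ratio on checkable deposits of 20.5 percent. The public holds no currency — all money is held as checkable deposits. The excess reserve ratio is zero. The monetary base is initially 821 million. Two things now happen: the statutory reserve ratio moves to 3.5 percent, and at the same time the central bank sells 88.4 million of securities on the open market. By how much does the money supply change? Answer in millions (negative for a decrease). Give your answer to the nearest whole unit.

16927 million

Before: m₁ = 1 / (0.205) ≈ 4.8780, MB₁ = 821, so M₁ = 4.8780 × 821 = 4004.838 million.
After: m₂ = 1 / (0.035) ≈ 28.5714, MB₂ = 821 − 88.4 = 732.6, so M₂ = 28.5714 × 732.6 ≈ 20931.4076 million.
ΔM = M₂ − M₁ = 20931.4076 − 4004.838 = 16926.5696 million.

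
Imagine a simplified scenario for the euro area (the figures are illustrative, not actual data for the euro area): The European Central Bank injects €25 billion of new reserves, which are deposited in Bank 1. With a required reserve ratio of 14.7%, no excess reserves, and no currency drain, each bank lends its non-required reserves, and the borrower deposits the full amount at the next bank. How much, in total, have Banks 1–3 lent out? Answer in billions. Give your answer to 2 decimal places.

Bank i lends (1 − rr)^i of the original deposit: Bank 1 lends 25·0.8530 = 21.3250, Bank 2 lends 25·0.8530² ≈ 18.1902, and so on.
Summing a geometric series: total = 25·[0.8530·(1 − 0.8530^3) / (1 − 0.8530)] ≈ 55.0315 billion.

€55.03 billion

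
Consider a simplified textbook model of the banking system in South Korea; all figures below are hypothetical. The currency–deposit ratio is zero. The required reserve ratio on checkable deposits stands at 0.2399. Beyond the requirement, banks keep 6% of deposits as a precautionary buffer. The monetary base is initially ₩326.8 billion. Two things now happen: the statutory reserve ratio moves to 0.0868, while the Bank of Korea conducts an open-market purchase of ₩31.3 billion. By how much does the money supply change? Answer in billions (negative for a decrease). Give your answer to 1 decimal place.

Before: m₁ = 1 / (0.2399 + 0.06) ≈ 3.33444, MB₁ = 326.8, so M₁ = 3.33444 × 326.8 ≈ 1089.695 billion.
After: m₂ = 1 / (0.0868 + 0.06) ≈ 6.81199, MB₂ = 326.8 + 31.3 = 358.1, so M₂ = 6.81199 × 358.1 ≈ 2439.3736 billion.
ΔM = M₂ − M₁ = 2439.3736 − 1089.695 = 1349.6786 billion.

₩1349.7 billion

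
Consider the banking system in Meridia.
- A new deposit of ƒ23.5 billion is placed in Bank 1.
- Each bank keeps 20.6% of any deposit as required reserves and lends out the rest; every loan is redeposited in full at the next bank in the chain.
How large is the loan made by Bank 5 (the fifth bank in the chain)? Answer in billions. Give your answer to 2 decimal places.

Each bank lends a fraction (1 − rr) = 0.7940 of the deposit it receives, so Bank 5 receives 23.5·0.7940^4 and lends 23.5·0.7940^5 ≈ 7.4160 billion.

ƒ7.42 billion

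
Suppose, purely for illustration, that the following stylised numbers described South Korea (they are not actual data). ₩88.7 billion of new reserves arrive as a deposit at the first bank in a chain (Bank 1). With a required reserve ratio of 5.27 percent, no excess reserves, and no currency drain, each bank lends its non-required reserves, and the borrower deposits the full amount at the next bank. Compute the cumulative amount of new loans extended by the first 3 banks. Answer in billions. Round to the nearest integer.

₩239 billion

Bank i lends (1 − rr)^i of the original deposit: Bank 1 lends 88.7·0.9473 ≈ 84.0255, Bank 2 lends 88.7·0.9473² ≈ 79.5974, and so on.
Summing a geometric series: total = 88.7·[0.9473·(1 − 0.9473^3) / (1 − 0.9473)] ≈ 239.0255 billion.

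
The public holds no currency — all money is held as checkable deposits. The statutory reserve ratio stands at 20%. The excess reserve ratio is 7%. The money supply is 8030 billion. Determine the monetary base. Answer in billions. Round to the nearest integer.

2168 billion

The money multiplier is m = 1 / (rr + e) = 1 / (0.2 + 0.07) ≈ 3.70370.
MB = M / m = 8030 / 3.70370 ≈ 2168.1022 billion.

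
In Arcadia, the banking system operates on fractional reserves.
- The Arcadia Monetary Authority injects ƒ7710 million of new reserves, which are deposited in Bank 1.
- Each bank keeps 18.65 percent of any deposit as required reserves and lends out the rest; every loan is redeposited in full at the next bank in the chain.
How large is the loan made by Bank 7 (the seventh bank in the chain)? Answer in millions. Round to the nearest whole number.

ƒ1818 million

Each bank lends a fraction (1 − rr) = 0.8135 of the deposit it receives, so Bank 7 receives 7710·0.8135^6 and lends 7710·0.8135^7 ≈ 1817.8468 million.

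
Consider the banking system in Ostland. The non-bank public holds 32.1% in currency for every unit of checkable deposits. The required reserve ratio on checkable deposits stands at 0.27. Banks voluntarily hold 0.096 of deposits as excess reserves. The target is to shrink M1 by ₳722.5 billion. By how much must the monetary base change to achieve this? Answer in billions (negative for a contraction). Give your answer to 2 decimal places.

-375.74 billion

The money multiplier is m = (1 + c) / (rr + e + c) = (1 + 0.321) / (0.27 + 0.096 + 0.321) ≈ 1.922853.
ΔMB = ΔM / m = (−722.5) / 1.922853 ≈ -375.7438 billion.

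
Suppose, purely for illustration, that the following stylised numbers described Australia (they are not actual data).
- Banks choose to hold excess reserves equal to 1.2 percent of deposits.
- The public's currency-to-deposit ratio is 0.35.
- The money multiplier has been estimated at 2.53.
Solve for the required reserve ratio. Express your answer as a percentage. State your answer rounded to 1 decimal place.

Using m = 2.53. Since m = (1 + c)/(c + rr + e), the denominator satisfies c + rr + e = (1 + c)/m = (1 + 0.35) / 2.53 ≈ 0.533597.
With c = 0.35 and e = 0.012, the required reserve ratio is 0.533597 − 0.35 − 0.012 = 0.171597.

17.2%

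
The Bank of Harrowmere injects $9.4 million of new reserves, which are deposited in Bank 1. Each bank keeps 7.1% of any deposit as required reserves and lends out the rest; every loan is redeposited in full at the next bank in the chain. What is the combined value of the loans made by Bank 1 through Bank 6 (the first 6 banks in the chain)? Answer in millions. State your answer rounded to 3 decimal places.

$43.930 million

Bank i lends (1 − rr)^i of the original deposit: Bank 1 lends 9.4·0.9290 = 8.7326, Bank 2 lends 9.4·0.9290² ≈ 8.1126, and so on.
Summing a geometric series: total = 9.4·[0.9290·(1 − 0.9290^6) / (1 − 0.9290)] ≈ 43.9302 million.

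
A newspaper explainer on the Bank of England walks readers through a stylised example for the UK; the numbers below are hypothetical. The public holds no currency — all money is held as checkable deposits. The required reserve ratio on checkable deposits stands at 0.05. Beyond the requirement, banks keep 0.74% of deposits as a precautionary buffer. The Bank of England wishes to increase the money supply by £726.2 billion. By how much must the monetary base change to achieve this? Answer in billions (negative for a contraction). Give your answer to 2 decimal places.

The money multiplier is m = 1 / (rr + e) = 1 / (0.05 + 0.0074) ≈ 17.421603.
ΔMB = ΔM / m = (+726.2) / 17.421603 ≈ 41.6839 billion.

£41.68 billion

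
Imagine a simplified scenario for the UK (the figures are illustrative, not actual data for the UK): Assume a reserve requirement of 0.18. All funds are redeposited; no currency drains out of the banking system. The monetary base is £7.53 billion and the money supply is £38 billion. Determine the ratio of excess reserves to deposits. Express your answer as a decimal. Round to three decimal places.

0.018

Using m = M/MB = 38/7.53 ≈ 5.046481. Since m = (1 + c)/(c + rr + e), the denominator satisfies c + rr + e = (1 + c)/m = (1 + 0) / 5.046481 ≈ 0.198158.
With c = 0 and rr = 0.18, the ratio of excess reserves to deposits is 0.198158 − 0 − 0.18 = 0.018158.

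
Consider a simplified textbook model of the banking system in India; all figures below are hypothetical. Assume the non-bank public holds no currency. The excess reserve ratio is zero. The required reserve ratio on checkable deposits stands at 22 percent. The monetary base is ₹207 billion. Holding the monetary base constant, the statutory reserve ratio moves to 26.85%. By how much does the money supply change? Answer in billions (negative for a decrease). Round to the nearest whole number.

Initially m₁ = 1 / (0.22) ≈ 4.5455, so M₁ = 4.5455 × 207 = 940.9185 billion.
After the change m₂ = 1 / (0.2685) ≈ 3.7244, so M₂ = 3.7244 × 207 = 770.9508 billion.
ΔM = M₂ − M₁ = 770.9508 − 940.9185 = -169.9677 billion.

-170 billion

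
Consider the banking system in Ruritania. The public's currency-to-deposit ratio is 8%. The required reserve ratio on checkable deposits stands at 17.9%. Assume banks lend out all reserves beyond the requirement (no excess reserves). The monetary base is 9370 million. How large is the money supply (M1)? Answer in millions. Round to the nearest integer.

The money multiplier is m = (1 + c) / (rr + c) = (1 + 0.08) / (0.179 + 0.08) ≈ 4.16988.
So M = m × MB = 4.16988 × 9370 = 39071.7756 million.

39072 million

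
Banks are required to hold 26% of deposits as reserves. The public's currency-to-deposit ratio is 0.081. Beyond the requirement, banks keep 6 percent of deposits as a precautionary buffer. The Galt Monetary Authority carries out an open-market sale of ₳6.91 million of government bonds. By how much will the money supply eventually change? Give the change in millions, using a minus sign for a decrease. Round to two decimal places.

The money multiplier is m = (1 + c) / (rr + e + c) = (1 + 0.081) / (0.26 + 0.06 + 0.081) ≈ 2.6958.
The sale removes 6.91 million of base, so ΔM = m × ΔMB = 2.6958 × (−6.91) ≈ -18.628 million.

-18.63 million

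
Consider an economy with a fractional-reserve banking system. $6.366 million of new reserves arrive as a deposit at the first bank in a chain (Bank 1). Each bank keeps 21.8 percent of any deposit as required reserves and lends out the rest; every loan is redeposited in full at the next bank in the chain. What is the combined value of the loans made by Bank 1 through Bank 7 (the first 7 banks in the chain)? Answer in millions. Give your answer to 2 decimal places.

Bank i lends (1 − rr)^i of the original deposit: Bank 1 lends 6.366·0.7820 ≈ 4.9782, Bank 2 lends 6.366·0.7820² ≈ 3.8930, and so on.
Summing a geometric series: total = 6.366·[0.7820·(1 − 0.7820^7) / (1 − 0.7820)] ≈ 18.7520 million.

$18.75 million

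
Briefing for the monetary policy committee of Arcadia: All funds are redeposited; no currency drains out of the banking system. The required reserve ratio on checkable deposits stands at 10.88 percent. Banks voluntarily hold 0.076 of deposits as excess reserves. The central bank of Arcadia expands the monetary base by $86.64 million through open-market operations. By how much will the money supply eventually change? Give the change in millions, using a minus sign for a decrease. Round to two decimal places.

The money multiplier is m = 1 / (rr + e) = 1 / (0.1088 + 0.076) ≈ 5.41126.
The purchase adds 86.64 million of base, so ΔM = m × ΔMB = 5.41126 × (+86.64) ≈ 468.8316 million.

$468.83 million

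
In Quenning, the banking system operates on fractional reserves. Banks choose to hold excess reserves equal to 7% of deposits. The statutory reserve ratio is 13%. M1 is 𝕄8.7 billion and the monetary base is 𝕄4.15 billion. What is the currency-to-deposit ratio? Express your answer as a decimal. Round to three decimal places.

0.530

Using m = M/MB = 8.7/4.15 ≈ 2.096386. From m = (1 + c)/(c + rr + e), rearranging gives 1 + c = m·(c + rr + e), so c·(1 − m) = m·(rr + e) − 1.
Hence c = [m·(rr + e) − 1]/(1 − m) = [2.096386 × (0.13 + 0.07) − 1] / (1 − 2.096386) ≈ 0.529670.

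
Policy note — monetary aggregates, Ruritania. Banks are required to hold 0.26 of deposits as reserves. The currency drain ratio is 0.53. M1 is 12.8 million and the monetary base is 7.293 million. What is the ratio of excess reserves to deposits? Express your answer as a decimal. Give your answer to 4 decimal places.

0.0817

Using m = M/MB = 12.8/7.293 ≈ 1.755108. Since m = (1 + c)/(c + rr + e), the denominator satisfies c + rr + e = (1 + c)/m = (1 + 0.53) / 1.755108 ≈ 0.871741.
With c = 0.53 and rr = 0.26, the ratio of excess reserves to deposits is 0.871741 − 0.53 − 0.26 = 0.081741.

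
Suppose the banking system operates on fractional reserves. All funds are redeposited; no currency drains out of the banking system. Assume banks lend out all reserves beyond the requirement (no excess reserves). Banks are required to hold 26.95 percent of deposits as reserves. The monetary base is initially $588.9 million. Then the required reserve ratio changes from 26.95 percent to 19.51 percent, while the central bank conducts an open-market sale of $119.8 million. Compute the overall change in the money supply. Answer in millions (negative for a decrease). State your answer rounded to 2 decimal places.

$219.25 million

Before: m₁ = 1 / (0.2695) ≈ 3.710575, MB₁ = 588.9, so M₁ = 3.710575 × 588.9 ≈ 2185.1576 million.
After: m₂ = 1 / (0.1951) ≈ 5.125577, MB₂ = 588.9 − 119.8 = 469.1, so M₂ = 5.125577 × 469.1 ≈ 2404.4082 million.
ΔM = M₂ − M₁ = 2404.4082 − 2185.1576 = 219.2506 million.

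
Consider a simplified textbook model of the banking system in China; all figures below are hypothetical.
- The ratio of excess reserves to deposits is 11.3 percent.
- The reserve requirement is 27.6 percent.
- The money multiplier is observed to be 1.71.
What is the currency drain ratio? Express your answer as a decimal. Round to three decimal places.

0.472

Using m = 1.71. From m = (1 + c)/(c + rr + e), rearranging gives 1 + c = m·(c + rr + e), so c·(1 − m) = m·(rr + e) − 1.
Hence c = [m·(rr + e) − 1]/(1 − m) = [1.71 × (0.276 + 0.113) − 1] / (1 − 1.71) ≈ 0.471563.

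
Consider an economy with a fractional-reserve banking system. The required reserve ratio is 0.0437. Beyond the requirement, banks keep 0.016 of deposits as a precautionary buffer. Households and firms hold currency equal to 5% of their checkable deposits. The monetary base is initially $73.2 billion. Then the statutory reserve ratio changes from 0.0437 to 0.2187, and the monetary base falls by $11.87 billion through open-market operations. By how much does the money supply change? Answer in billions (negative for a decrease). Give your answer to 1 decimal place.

-474.4 billion

Before: m₁ = (1 + 0.05) / (0.0437 + 0.016 + 0.05) ≈ 9.5716, MB₁ = 73.2, so M₁ = 9.5716 × 73.2 ≈ 700.6411 billion.
After: m₂ = (1 + 0.05) / (0.2187 + 0.016 + 0.05) ≈ 3.6881, MB₂ = 73.2 − 11.87 = 61.33, so M₂ = 3.6881 × 61.33 ≈ 226.1912 billion.
ΔM = M₂ − M₁ = 226.1912 − 700.6411 = -474.4499 billion.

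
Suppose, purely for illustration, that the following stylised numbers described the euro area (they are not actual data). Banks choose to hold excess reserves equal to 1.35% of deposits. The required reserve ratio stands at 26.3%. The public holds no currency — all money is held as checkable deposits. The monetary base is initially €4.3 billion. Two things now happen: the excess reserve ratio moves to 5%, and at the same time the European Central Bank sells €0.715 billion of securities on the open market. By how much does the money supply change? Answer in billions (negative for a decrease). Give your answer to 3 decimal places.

-4.098 billion

Before: m₁ = 1 / (0.263 + 0.0135) ≈ 3.61664, MB₁ = 4.3, so M₁ = 3.61664 × 4.3 ≈ 15.5516 billion.
After: m₂ = 1 / (0.263 + 0.05) ≈ 3.19489, MB₂ = 4.3 − 0.715 = 3.585, so M₂ = 3.19489 × 3.585 ≈ 11.4537 billion.
ΔM = M₂ − M₁ = 11.4537 − 15.5516 = -4.0979 billion.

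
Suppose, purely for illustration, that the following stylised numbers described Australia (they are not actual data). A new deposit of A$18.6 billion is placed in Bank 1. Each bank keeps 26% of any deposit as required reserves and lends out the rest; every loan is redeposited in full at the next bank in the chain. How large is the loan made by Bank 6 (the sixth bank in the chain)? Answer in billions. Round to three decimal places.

A$3.054 billion

Each bank lends a fraction (1 − rr) = 0.7400 of the deposit it receives, so Bank 6 receives 18.6·0.7400^5 and lends 18.6·0.7400^6 ≈ 3.0542 billion.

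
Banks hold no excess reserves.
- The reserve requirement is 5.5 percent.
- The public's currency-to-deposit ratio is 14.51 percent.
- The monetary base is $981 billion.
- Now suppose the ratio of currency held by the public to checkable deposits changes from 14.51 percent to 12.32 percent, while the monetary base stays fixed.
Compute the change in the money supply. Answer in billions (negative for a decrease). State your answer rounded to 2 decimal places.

Initially m₁ = (1 + 0.1451) / (0.055 + 0.1451) ≈ 5.722639, so M₁ = 5.722639 × 981 ≈ 5613.9089 billion.
After the change m₂ = (1 + 0.1232) / (0.055 + 0.1232) ≈ 6.303030, so M₂ = 6.303030 × 981 ≈ 6183.2724 billion.
ΔM = M₂ − M₁ = 6183.2724 − 5613.9089 = 569.3635 billion.

$569.36 billion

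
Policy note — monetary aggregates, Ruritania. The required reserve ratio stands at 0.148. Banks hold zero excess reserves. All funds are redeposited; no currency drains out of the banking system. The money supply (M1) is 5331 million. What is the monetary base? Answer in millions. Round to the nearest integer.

789 million

With no currency drain and no excess reserves, the money multiplier is m = 1/rr = 1/0.148 ≈ 6.75676.
The monetary base is MB = M / m = 5331 / 6.75676 ≈ 788.9876 million.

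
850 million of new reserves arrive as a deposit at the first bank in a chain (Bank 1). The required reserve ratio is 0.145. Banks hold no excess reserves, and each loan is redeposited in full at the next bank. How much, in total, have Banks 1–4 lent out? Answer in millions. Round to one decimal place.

2333.6 million

Bank i lends (1 − rr)^i of the original deposit: Bank 1 lends 850·0.8550 = 726.7500, Bank 2 lends 850·0.8550² ≈ 621.3713, and so on.
Summing a geometric series: total = 850·[0.8550·(1 − 0.8550^4) / (1 − 0.8550)] ≈ 2333.6316 million.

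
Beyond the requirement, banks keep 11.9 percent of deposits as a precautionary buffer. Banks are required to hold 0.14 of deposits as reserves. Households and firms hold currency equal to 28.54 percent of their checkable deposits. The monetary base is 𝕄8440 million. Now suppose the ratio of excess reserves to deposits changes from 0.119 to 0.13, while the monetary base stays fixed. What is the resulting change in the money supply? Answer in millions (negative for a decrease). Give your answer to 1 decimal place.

-394.7 million

Initially m₁ = (1 + 0.2854) / (0.14 + 0.119 + 0.2854) ≈ 2.361132, so M₁ = 2.361132 × 8440 ≈ 19927.9541 million.
After the change m₂ = (1 + 0.2854) / (0.14 + 0.13 + 0.2854) ≈ 2.314368, so M₂ = 2.314368 × 8440 ≈ 19533.2659 million.
ΔM = M₂ − M₁ = 19533.2659 − 19927.9541 = -394.6882 million.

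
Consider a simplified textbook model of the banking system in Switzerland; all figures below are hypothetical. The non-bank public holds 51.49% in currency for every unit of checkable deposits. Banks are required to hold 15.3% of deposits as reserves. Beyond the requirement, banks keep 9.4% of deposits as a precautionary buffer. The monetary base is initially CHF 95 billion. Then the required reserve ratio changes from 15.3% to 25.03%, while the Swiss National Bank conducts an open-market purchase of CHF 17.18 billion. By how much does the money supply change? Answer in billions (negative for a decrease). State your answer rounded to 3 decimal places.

CHF 8.900 billion

Before: m₁ = (1 + 0.5149) / (0.153 + 0.094 + 0.5149) ≈ 1.9883187, MB₁ = 95, so M₁ = 1.9883187 × 95 ≈ 188.8903 billion.
After: m₂ = (1 + 0.5149) / (0.2503 + 0.094 + 0.5149) ≈ 1.7631518, MB₂ = 95 + 17.18 = 112.18, so M₂ = 1.7631518 × 112.18 ≈ 197.7904 billion.
ΔM = M₂ − M₁ = 197.7904 − 188.8903 = 8.9001 billion.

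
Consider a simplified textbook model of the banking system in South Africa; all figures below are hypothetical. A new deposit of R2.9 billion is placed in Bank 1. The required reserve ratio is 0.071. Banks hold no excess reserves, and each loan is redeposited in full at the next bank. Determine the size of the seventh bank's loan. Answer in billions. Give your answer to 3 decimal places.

Each bank lends a fraction (1 − rr) = 0.9290 of the deposit it receives, so Bank 7 receives 2.9·0.9290^6 and lends 2.9·0.9290^7 ≈ 1.7318 billion.

R1.732 billion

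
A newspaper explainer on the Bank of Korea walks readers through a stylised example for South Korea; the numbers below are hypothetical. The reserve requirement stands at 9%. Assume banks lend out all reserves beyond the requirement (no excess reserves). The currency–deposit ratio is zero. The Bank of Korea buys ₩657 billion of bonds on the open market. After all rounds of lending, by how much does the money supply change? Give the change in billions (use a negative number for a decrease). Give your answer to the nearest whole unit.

The simple money multiplier is m = 1/rr = 1/0.09 ≈ 11.1111.
An open-market purchase increases the monetary base by 657 billion, so ΔM = m × ΔMB = 11.1111 × 657 = 7299.9927 billion.

₩7300 billion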